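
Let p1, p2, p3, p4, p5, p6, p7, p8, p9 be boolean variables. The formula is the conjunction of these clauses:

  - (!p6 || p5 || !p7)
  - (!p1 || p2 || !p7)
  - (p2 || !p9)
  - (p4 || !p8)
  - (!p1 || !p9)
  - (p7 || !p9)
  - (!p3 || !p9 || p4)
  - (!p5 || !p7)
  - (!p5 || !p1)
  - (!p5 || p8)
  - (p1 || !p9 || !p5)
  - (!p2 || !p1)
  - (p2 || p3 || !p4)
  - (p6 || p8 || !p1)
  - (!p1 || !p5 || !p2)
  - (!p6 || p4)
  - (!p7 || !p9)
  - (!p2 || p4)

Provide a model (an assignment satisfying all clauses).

p1=F, p2=F, p3=F, p4=F, p5=F, p6=F, p7=F, p8=F, p9=F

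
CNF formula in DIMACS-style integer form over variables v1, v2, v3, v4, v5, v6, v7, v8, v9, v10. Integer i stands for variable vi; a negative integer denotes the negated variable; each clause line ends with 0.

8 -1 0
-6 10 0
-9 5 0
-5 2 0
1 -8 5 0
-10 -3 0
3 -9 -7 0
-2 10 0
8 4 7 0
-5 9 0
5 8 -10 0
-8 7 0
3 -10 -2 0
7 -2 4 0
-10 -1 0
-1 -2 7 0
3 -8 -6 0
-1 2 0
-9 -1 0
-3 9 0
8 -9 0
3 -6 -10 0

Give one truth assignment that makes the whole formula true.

v1=F  v2=F  v3=F  v4=T  v5=F  v6=F  v7=F  v8=F  v9=F  v10=F

Check each clause:
  1. (v8 OR NOT v1) — NOT v1 is true.
  2. (NOT v6 OR v10) — NOT v6 is true.
  3. (v5 OR NOT v9) — NOT v9 is true.
  4. (NOT v5 OR v2) — NOT v5 is true.
  5. (NOT v8 OR v1 OR v5) — NOT v8 is true.
  6. (NOT v3 OR NOT v10) — NOT v3 is true.
  7. (v3 OR NOT v9 OR NOT v7) — NOT v7 is true.
  8. (v10 OR NOT v2) — NOT v2 is true.
  9. (v4 OR v8 OR v7) — v4 is true.
  10. (NOT v5 OR v9) — NOT v5 is true.
  11. (NOT v10 OR v8 OR v5) — NOT v10 is true.
  12. (v7 OR NOT v8) — NOT v8 is true.
  13. (v3 OR NOT v10 OR NOT v2) — NOT v2 is true.
  14. (v7 OR v4 OR NOT v2) — v4 is true.
  15. (NOT v1 OR NOT v10) — NOT v1 is true.
  16. (v7 OR NOT v2 OR NOT v1) — NOT v1 is true.
  17. (v3 OR NOT v8 OR NOT v6) — NOT v8 is true.
  18. (v2 OR NOT v1) — NOT v1 is true.
  19. (NOT v9 OR NOT v1) — NOT v1 is true.
  20. (NOT v3 OR v9) — NOT v3 is true.
  21. (v8 OR NOT v9) — NOT v9 is true.
  22. (NOT v6 OR NOT v10 OR v3) — NOT v6 is true.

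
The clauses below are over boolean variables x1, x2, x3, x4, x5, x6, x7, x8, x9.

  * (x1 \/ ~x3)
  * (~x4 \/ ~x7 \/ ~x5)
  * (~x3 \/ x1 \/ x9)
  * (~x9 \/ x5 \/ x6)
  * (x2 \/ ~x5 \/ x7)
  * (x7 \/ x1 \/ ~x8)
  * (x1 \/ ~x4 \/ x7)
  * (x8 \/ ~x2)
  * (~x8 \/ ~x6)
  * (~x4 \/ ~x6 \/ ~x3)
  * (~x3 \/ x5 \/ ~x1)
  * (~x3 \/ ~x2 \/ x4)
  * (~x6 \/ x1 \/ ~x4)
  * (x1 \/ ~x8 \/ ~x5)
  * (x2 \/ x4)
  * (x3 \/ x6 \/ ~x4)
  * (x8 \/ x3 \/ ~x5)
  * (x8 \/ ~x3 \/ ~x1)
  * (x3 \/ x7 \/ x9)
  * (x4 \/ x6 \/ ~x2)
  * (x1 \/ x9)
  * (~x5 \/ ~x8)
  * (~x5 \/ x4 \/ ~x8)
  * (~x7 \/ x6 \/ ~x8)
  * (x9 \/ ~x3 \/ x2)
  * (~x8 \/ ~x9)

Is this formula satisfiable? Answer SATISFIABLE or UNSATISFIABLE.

SATISFIABLE

Branch on x1: take x1 = True.
For the remaining variables, x2 = False, x3 = False, x4 = True, x5 = False, x6 = True, x7 = True, x8 = False, x9 = False works.
So x1 = T  x2 = F  x3 = F  x4 = T  x5 = F  x6 = T  x7 = T  x8 = F  x9 = F is a satisfying assignment.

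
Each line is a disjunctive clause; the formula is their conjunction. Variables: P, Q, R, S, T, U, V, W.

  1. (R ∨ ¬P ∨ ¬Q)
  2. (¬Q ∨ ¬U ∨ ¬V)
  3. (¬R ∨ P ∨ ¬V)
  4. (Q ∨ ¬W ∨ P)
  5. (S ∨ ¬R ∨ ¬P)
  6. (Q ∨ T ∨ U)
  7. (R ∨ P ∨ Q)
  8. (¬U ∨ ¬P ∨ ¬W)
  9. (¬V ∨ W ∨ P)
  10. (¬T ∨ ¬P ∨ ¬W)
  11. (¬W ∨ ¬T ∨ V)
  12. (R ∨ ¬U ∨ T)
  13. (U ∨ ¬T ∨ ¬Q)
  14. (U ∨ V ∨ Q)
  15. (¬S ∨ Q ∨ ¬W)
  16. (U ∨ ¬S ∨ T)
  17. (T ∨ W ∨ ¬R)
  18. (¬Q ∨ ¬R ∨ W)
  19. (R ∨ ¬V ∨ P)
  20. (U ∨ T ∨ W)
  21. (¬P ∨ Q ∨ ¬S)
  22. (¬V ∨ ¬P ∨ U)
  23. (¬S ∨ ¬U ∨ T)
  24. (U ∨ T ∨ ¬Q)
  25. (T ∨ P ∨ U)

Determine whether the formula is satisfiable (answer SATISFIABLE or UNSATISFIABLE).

SATISFIABLE

Branch on P: take P = False.
For the remaining variables, Q = False, R = True, S = True, T = True, U = True, V = False, W = False works.
So P=F, Q=F, R=T, S=T, T=T, U=T, V=F, W=F is a satisfying assignment.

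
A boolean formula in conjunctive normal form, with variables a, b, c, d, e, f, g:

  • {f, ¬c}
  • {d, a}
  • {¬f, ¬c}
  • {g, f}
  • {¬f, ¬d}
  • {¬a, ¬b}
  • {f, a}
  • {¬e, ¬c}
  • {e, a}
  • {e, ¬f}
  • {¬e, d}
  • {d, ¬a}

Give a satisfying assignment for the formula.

a=True  b=False  c=False  d=True  e=True  f=False  g=True

b occurs only negated in the remaining clauses — set b = False.
Pure literal: c appears only negated; assign c = False.
Try a = True.
  then d is forced to True.
  then f is forced to False.
  then g is forced to True.
e is now unconstrained; take e = True.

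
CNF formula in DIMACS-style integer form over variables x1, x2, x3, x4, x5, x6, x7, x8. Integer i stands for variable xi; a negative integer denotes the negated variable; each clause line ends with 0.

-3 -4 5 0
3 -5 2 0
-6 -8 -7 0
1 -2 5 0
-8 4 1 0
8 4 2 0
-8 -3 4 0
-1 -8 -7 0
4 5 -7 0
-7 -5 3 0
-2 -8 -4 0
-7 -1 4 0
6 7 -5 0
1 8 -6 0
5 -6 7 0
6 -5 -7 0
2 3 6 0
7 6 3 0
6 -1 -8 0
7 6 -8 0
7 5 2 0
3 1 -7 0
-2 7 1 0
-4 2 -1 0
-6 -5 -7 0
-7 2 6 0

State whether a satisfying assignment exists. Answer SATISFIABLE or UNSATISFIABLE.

SATISFIABLE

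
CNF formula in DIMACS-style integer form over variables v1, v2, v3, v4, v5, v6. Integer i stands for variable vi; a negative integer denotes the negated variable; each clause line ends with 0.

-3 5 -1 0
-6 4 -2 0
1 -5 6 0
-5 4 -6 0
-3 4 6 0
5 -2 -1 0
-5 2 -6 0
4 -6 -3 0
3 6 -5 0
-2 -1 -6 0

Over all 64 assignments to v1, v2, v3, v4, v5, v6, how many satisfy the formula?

19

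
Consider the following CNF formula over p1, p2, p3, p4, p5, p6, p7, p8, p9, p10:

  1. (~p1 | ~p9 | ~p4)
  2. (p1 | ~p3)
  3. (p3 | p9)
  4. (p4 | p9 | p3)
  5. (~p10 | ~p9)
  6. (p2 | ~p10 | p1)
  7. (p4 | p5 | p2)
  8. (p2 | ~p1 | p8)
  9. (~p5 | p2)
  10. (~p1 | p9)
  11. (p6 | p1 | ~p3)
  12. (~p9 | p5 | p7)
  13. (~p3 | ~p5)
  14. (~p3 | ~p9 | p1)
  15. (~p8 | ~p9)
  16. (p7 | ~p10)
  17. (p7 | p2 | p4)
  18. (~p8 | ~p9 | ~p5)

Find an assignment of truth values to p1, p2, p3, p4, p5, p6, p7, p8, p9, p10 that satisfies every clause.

p1=True, p2=True, p3=False, p4=False, p5=True, p6=True, p7=True, p8=False, p9=True, p10=False

p2 occurs only positively in the remaining clauses — set p2 = True.
Pure literal: p6 appears only positively; assign p6 = True.
Set p1 = True and propagate.
  then p9 is forced to True.
  then p4 is forced to False.
  then p10 is forced to False.
  then p8 is forced to False.
For the remaining variables, p3 = False, p5 = True, p7 = True works.
Every clause has at least one true literal under this assignment.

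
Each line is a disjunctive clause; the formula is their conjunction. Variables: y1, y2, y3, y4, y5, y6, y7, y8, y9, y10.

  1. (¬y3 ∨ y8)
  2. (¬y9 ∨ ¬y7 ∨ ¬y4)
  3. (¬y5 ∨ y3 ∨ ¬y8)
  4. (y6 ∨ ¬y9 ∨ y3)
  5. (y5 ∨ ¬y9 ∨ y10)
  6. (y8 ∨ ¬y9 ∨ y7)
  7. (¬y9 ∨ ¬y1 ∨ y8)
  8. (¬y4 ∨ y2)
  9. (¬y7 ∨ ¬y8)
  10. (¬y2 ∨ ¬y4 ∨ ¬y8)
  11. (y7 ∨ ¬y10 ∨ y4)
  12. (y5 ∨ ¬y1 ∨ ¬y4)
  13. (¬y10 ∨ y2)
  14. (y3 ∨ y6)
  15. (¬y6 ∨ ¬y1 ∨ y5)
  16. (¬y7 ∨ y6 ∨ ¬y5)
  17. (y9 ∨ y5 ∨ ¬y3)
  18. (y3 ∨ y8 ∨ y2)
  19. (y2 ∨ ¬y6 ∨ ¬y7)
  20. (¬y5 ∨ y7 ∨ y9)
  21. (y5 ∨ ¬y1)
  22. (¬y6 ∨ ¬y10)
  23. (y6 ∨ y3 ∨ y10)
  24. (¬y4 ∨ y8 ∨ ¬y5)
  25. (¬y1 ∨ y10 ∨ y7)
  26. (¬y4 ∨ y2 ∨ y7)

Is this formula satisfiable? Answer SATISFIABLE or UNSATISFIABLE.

SATISFIABLE

Pure literal: y1 appears only negated; assign y1 = False.
Try y2 = False.
  then y4 is forced to False.
  then y10 is forced to False.
Branch on y3: take y3 = False.
  then y6 is forced to True.
  then y8 is forced to True.
  then y5 is forced to False.
  then y9 is forced to False.
  then y7 is forced to False.
So y1 = F, y2 = F, y3 = F, y4 = F, y5 = F, y6 = T, y7 = F, y8 = T, y9 = F, y10 = F is a satisfying assignment.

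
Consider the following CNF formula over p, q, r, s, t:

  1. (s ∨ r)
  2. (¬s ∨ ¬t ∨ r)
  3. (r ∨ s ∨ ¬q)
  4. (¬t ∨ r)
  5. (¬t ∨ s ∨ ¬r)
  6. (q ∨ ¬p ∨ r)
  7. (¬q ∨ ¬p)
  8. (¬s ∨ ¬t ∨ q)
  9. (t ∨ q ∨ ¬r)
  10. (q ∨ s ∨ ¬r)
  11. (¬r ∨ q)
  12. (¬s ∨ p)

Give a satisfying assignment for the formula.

p = False, q = True, r = True, s = False, t = False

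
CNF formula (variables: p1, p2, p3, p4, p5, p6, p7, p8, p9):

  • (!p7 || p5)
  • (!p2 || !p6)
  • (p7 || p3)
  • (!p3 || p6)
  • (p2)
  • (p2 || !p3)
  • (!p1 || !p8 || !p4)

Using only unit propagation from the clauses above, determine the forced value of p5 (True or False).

True

(p2) is a unit clause: p2 = True.
(!p2 || !p6) with p2 = True leaves only !p6, so p6 = False.
(!p3 || p6): since p6 = False, the clause reduces to (!p3). p3 = False.
(p7 || p3) with p3 = False leaves only p7, so p7 = True.
From (!p7 || p5) and p7 = True: p5 = True.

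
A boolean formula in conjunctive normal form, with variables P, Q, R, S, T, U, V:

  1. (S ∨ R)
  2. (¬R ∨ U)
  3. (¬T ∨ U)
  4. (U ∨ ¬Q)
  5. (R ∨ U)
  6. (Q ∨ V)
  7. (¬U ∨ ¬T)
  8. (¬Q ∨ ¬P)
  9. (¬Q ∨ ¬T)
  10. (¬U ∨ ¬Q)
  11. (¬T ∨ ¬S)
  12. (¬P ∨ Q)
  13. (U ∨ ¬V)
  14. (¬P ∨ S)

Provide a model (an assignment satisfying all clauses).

P = False, Q = False, R = False, S = True, T = False, U = True, V = True

Pure literal: P appears only negated; assign P = False.
Pure literal: T appears only negated; assign T = False.
Try Q = False.
  then V is forced to True.
  then U is forced to True.
Branch on R: take R = False.
  then S is forced to True.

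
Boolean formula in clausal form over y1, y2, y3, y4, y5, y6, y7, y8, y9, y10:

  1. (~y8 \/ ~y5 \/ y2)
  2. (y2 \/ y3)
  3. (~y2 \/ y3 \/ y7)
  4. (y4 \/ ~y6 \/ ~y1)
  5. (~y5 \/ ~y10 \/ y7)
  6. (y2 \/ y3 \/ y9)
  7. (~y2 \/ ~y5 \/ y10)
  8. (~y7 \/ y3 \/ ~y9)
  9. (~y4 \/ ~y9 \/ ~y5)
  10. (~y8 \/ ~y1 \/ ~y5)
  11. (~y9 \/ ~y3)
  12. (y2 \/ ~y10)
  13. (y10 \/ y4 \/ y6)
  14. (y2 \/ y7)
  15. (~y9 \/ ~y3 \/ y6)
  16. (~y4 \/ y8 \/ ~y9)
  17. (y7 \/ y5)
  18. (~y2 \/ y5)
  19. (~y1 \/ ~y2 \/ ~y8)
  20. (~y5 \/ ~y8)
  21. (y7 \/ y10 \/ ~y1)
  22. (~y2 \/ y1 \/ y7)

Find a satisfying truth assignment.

y1=False, y2=False, y3=True, y4=True, y5=False, y6=False, y7=True, y8=False, y9=False, y10=False

Set y1 = False and propagate.
Set y2 = False and propagate.
  then y3 is forced to True.
  then y9 is forced to False.
  then y10 is forced to False.
  then y7 is forced to True.
Branch on y4: take y4 = True.
For the remaining variables, y5 = False, y6 = False, y8 = False works.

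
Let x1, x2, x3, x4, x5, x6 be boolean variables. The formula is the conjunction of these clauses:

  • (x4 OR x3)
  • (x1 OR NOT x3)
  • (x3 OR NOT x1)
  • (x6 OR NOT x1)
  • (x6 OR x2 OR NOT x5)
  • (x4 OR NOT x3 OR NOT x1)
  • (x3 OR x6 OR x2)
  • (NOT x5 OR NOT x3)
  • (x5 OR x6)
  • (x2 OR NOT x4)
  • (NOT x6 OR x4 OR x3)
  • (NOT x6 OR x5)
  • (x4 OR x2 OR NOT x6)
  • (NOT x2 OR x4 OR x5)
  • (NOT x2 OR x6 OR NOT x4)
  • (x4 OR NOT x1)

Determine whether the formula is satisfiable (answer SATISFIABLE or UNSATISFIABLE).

SATISFIABLE

Try x1 = False.
  then x3 is forced to False.
  then x4 is forced to True.
  then x2 is forced to True.
  then x6 is forced to True.
  then x5 is forced to True.
So x1 = False  x2 = True  x3 = False  x4 = True  x5 = True  x6 = True is a satisfying assignment.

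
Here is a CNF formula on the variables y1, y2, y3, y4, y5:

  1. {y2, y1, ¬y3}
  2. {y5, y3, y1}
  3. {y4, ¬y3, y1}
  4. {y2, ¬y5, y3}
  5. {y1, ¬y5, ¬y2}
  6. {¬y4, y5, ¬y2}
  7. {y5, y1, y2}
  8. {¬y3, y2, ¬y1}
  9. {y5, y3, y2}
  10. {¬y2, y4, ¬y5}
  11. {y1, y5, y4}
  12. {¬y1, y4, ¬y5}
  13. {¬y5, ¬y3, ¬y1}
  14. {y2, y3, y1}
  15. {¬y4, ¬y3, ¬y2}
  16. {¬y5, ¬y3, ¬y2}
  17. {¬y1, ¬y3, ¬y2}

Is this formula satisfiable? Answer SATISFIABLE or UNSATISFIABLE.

SATISFIABLE

Try y1 = True.
The remaining clauses are satisfied by y2 = True, y3 = False, y4 = True, y5 = True.
Every clause has at least one true literal under this assignment.
So y1=T  y2=T  y3=F  y4=T  y5=T is a satisfying assignment.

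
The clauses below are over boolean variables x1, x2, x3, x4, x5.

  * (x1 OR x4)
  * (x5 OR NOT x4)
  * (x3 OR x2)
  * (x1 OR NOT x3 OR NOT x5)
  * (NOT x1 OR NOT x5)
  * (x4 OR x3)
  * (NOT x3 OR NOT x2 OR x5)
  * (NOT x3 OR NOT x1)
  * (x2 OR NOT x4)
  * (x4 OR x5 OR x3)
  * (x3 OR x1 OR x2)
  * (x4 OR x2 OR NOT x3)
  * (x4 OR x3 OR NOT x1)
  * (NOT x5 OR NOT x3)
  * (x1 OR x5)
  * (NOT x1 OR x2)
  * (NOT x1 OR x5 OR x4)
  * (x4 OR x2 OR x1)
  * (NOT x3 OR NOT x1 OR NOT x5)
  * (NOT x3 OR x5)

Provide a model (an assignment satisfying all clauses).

Branch on x1: take x1 = False.
  then x4 is forced to True.
  then x5 is forced to True.
  then x3 is forced to False.
  then x2 is forced to True.

x1=F, x2=T, x3=F, x4=T, x5=T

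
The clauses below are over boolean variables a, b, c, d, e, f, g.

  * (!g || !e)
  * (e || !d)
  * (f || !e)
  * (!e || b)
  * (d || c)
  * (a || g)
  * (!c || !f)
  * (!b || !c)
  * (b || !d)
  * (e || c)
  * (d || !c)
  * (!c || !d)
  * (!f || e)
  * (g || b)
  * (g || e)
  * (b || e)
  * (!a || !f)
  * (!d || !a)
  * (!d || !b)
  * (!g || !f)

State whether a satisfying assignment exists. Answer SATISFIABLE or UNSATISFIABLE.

UNSATISFIABLE

e = True:
  propagation gives g=False, f=True, b=True, a=True; an empty clause results — contradiction.
e = False:
  propagation gives d=False, c=True; an empty clause results — contradiction.
Every branch closes, so no satisfying assignment exists.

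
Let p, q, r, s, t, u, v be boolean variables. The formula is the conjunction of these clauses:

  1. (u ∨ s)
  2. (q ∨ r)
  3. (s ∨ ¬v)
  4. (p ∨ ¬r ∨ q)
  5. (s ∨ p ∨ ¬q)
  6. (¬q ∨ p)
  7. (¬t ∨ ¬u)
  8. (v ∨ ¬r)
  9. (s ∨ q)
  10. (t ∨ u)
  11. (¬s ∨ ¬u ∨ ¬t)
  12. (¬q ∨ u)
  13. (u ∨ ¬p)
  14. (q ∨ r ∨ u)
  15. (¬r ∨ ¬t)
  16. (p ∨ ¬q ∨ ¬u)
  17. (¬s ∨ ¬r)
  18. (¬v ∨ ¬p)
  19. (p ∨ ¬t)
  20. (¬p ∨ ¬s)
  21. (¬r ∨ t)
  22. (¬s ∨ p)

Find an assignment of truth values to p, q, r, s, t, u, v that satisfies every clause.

p = 1, q = 1, r = 0, s = 0, t = 0, u = 1, v = 0

Set p = True and propagate.
  then u is forced to True.
  then t is forced to False.
  then v is forced to False.
  then r is forced to False.
  then q is forced to True.
  then s is forced to False.
Every clause has at least one true literal under this assignment.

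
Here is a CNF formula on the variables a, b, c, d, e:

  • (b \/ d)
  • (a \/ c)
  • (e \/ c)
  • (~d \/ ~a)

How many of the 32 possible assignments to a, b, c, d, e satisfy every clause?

9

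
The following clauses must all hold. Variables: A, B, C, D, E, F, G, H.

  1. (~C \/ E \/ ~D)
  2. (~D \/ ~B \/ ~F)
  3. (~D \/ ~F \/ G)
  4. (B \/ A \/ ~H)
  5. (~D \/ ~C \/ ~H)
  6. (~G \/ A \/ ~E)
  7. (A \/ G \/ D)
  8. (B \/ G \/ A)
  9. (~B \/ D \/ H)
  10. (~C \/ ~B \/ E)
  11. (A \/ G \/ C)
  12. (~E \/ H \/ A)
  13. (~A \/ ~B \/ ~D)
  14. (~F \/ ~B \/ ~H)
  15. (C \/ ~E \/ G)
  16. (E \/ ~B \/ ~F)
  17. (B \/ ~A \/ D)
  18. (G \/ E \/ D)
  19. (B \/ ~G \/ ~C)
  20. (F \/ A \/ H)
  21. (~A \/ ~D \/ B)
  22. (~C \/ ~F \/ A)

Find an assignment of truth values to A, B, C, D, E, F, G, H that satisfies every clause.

A=0, B=0, C=0, D=0, E=0, F=1, G=1, H=0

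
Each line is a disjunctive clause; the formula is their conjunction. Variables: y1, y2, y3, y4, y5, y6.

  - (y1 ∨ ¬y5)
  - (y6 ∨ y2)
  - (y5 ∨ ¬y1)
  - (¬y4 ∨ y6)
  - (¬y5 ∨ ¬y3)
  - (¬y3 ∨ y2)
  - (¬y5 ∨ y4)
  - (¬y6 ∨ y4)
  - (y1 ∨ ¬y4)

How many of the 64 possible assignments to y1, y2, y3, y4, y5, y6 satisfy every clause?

4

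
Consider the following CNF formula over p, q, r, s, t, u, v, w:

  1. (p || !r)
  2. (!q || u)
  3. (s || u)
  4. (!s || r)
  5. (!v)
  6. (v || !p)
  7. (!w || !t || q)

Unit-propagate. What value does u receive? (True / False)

Unit clause (!v) sets v = False.
(v || !p) with v = False leaves only !p, so p = False.
In (p || !r), p is now false; !r must hold, so r = False.
In (r || !s), r is now false; !s must hold, so s = False.
In (u || s), s is now false; u must hold, so u = True.

True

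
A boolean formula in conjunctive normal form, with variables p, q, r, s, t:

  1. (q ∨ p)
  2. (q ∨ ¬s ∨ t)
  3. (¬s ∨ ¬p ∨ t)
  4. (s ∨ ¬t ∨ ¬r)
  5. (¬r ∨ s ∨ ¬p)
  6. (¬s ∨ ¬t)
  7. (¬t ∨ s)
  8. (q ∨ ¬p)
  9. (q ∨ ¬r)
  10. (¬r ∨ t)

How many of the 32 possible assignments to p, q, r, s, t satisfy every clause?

3

Satisfying assignments:
  p=F q=T r=F s=F t=F
  p=F q=T r=F s=T t=F
  p=T q=T r=F s=F t=F
Count: 3.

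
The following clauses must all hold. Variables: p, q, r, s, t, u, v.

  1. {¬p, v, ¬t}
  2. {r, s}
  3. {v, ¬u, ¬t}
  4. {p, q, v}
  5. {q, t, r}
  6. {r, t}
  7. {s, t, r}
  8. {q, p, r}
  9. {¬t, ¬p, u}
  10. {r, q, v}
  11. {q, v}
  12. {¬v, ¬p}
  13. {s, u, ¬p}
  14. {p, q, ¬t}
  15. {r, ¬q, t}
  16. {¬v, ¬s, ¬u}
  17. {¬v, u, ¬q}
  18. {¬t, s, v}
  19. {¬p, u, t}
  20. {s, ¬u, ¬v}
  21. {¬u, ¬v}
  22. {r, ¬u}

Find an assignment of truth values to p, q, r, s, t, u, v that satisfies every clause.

r occurs only positively in the remaining clauses — set r = True.
Set p = False and propagate.
The remaining clauses are satisfied by q = True, s = True, t = False, u = False, v = False.

p = F, q = T, r = T, s = T, t = F, u = F, v = F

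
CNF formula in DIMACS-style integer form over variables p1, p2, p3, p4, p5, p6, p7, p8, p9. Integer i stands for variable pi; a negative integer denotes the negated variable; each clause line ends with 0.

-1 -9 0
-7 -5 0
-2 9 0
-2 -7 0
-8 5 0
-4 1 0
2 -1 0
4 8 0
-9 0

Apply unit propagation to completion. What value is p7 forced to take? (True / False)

False

Unit clause (~p9) sets p9 = False.
In (~p2 | p9), p9 is now false; ~p2 must hold, so p2 = False.
(~p1 | p2): since p2 = False, the clause reduces to (~p1). p1 = False.
In (~p4 | p1), p1 is now false; ~p4 must hold, so p4 = False.
(p4 | p8): since p4 = False, the clause reduces to (p8). p8 = True.
(~p8 | p5) with p8 = True leaves only p5, so p5 = True.
(~p5 | ~p7) with p5 = True leaves only ~p7, so p7 = False.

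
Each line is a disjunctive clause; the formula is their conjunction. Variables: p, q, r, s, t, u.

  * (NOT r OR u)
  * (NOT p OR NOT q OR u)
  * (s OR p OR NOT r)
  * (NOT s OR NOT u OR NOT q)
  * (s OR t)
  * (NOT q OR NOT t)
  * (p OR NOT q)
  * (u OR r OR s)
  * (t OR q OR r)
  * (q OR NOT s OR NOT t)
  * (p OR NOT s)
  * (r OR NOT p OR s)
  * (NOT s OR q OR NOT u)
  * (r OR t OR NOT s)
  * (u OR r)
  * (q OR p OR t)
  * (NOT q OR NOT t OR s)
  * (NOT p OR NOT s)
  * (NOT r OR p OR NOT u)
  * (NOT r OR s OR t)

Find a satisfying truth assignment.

p = 0, q = 0, r = 0, s = 0, t = 1, u = 1

Check each clause:
  1. (u OR NOT r) — NOT r is true.
  2. (NOT p OR u OR NOT q) — NOT q is true.
  3. (NOT r OR p OR s) — NOT r is true.
  4. (NOT s OR NOT q OR NOT u) — NOT s is true.
  5. (t OR s) — t is true.
  6. (NOT t OR NOT q) — NOT q is true.
  7. (NOT q OR p) — NOT q is true.
  8. (u OR s OR r) — u is true.
  9. (q OR r OR t) — t is true.
  10. (q OR NOT s OR NOT t) — NOT s is true.
  11. (NOT s OR p) — NOT s is true.
  12. (s OR NOT p OR r) — NOT p is true.
  13. (NOT s OR q OR NOT u) — NOT s is true.
  14. (r OR NOT s OR t) — NOT s is true.
  15. (u OR r) — u is true.
  16. (t OR p OR q) — t is true.
  17. (NOT t OR s OR NOT q) — NOT q is true.
  18. (NOT p OR NOT s) — NOT s is true.
  19. (p OR NOT r OR NOT u) — NOT r is true.
  20. (s OR t OR NOT r) — t is true.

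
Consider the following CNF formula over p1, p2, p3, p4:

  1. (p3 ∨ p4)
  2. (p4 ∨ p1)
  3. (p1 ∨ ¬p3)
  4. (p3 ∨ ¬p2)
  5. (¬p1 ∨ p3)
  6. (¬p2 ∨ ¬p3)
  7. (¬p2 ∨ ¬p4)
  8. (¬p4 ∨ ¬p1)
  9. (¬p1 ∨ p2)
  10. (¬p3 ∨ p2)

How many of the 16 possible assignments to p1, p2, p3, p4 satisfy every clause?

1

The models are:
  p1=F p2=F p3=F p4=T
That's 1 in total.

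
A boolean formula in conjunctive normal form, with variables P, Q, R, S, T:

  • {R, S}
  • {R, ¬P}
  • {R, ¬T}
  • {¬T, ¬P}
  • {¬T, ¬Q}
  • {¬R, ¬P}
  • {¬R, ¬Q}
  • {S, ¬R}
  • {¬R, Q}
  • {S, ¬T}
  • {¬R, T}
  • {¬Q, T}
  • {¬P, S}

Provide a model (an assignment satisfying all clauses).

Pure literal: P appears only negated; assign P = False.
S occurs only positively in the remaining clauses — set S = True.
Set Q = False and propagate.
  then R is forced to False.
  then T is forced to False.
Check each clause:
  1. {R, S} — S is true.
  2. {¬P, R} — ¬P is true.
  3. {¬T, R} — ¬T is true.
  4. {¬P, ¬T} — ¬T is true.
  5. {¬Q, ¬T} — ¬T is true.
  6. {¬R, ¬P} — ¬R is true.
  7. {¬R, ¬Q} — ¬R is true.
  8. {S, ¬R} — S is true.
  9. {¬R, Q} — ¬R is true.
  10. {S, ¬T} — ¬T is true.
  11. {¬R, T} — ¬R is true.
  12. {¬Q, T} — ¬Q is true.
  13. {¬P, S} — S is true.

P=0, Q=0, R=0, S=1, T=0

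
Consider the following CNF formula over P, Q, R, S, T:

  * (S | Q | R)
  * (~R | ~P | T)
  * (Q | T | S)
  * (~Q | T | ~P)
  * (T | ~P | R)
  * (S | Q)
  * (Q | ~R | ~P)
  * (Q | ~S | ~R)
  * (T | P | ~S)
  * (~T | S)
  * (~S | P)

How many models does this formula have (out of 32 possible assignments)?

The models are:
  P=F Q=T R=F S=F T=F
  P=F Q=T R=T S=F T=F
  P=T Q=F R=F S=T T=T
  P=T Q=T R=F S=T T=T
  P=T Q=T R=T S=T T=T
Count: 5.

5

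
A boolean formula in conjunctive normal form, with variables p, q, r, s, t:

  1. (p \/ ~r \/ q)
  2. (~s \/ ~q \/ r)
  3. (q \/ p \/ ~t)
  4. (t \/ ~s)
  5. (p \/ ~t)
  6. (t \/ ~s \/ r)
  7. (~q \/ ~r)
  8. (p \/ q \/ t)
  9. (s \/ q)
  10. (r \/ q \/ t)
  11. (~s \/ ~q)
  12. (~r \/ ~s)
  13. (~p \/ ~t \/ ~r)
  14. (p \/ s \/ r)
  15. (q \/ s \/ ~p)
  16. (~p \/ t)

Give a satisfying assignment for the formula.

p=T  q=F  r=F  s=T  t=T

Check each clause:
  1. (q \/ p \/ ~r) — p is true.
  2. (r \/ ~q \/ ~s) — ~q is true.
  3. (q \/ ~t \/ p) — p is true.
  4. (t \/ ~s) — t is true.
  5. (~t \/ p) — p is true.
  6. (~s \/ r \/ t) — t is true.
  7. (~q \/ ~r) — ~r is true.
  8. (p \/ q \/ t) — p is true.
  9. (s \/ q) — s is true.
  10. (r \/ t \/ q) — t is true.
  11. (~s \/ ~q) — ~q is true.
  12. (~s \/ ~r) — ~r is true.
  13. (~t \/ ~p \/ ~r) — ~r is true.
  14. (r \/ s \/ p) — p is true.
  15. (q \/ s \/ ~p) — s is true.
  16. (~p \/ t) — t is true.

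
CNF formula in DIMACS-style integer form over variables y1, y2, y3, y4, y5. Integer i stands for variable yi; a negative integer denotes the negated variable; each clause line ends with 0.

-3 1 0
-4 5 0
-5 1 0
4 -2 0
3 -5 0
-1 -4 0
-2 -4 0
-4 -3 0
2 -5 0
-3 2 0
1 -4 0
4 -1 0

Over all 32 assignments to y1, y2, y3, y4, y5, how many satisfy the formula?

The models are:
  y1=F y2=F y3=F y4=F y5=F
That's 1 in total.

1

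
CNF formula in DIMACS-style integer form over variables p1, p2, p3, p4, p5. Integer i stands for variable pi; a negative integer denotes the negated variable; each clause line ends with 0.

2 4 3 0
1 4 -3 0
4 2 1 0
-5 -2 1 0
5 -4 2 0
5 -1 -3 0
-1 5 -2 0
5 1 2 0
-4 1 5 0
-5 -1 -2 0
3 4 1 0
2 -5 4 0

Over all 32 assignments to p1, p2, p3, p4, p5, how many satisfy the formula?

4

The models are:
  p1=0 p2=0 p3=0 p4=1 p5=1
  p1=0 p2=0 p3=1 p4=1 p5=1
  p1=1 p2=0 p3=0 p4=1 p5=1
  p1=1 p2=0 p3=1 p4=1 p5=1
That's 4 in total.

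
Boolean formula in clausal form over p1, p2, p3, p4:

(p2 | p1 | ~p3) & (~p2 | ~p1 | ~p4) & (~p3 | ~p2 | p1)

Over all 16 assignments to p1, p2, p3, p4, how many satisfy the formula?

Split on p1, then p2.
  p1=T, p2=T: remaining (p3,p4) ∈ {(F,F); (T,F)} — 2.
  p1=T, p2=F: remaining (p3,p4) ∈ {(F,F); (F,T); (T,F); (T,T)} — 4.
  p1=F, p2=T: remaining (p3,p4) ∈ {(F,F); (F,T)} — 2.
  p1=F, p2=F: remaining (p3,p4) ∈ {(F,F); (F,T)} — 2.
Total: 2 + 4 + 2 + 2 = 10.

10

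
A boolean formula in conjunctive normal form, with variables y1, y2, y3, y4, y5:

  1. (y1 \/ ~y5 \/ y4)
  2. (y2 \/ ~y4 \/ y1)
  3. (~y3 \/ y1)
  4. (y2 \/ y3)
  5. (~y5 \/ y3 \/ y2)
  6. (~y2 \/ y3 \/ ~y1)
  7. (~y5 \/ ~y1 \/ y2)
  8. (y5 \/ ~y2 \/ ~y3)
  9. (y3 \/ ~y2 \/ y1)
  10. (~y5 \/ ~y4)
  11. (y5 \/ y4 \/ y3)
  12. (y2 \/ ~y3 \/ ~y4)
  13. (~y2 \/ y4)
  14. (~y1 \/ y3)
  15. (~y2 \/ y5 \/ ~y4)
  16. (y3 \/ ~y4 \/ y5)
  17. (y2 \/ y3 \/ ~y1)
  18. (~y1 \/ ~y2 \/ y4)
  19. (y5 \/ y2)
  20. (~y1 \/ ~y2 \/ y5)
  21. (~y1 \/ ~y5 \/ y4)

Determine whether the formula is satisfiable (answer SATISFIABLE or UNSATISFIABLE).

UNSATISFIABLE

y2 = True:
  propagation gives y4=True, y5=False; an empty clause results — contradiction.
y2 = False:
  propagation gives y3=True, y1=True, y5=False; an empty clause results — contradiction.
Every branch closes, so no satisfying assignment exists.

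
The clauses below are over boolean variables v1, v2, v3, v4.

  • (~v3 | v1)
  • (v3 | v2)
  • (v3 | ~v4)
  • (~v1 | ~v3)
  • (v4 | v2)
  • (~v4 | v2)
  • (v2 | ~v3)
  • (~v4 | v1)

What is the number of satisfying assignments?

2

Satisfying assignments:
  v1=F v2=T v3=F v4=F
  v1=T v2=T v3=F v4=F
That's 2 in total.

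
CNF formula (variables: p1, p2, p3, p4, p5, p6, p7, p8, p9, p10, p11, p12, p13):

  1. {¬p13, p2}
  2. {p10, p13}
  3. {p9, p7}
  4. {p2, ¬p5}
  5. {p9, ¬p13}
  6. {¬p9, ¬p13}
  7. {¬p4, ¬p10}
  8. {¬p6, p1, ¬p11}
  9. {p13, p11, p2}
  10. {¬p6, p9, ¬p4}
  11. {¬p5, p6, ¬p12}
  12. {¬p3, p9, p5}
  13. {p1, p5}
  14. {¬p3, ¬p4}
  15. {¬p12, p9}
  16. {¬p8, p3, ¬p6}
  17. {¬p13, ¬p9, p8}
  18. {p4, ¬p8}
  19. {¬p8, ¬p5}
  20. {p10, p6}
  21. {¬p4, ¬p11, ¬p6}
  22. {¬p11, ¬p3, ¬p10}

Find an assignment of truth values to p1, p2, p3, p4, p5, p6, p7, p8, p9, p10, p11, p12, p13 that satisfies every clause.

p1=1  p2=1  p3=1  p4=0  p5=1  p6=1  p7=1  p8=0  p9=1  p10=1  p11=0  p12=0  p13=0

p1 occurs only positively in the remaining clauses — set p1 = True.
p2 occurs only positively in the remaining clauses — set p2 = True.
Set p3 = True and propagate.
  then p4 is forced to False.
  then p8 is forced to False.
Set p5 = True and propagate.
The remaining clauses are satisfied by p6 = True, p7 = True, p9 = True, p10 = True, p11 = False, p12 = False, p13 = False.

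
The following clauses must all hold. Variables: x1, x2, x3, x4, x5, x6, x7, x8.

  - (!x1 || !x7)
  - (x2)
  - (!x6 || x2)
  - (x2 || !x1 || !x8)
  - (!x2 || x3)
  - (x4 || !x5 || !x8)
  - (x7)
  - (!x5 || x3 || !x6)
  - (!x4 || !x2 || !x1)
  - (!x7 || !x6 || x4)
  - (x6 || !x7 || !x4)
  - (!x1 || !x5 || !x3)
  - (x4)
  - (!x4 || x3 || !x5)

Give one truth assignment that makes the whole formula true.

The clause (x2) is unit: x2 must be True.
(x3) is a unit clause, so x3 = True.
The clause (x7) is unit: x7 must be True.
The clause (!x1) is unit: x1 must be False.
The clause (x4) is unit: x4 must be True.
Unit propagation: (x6) forces x6 = True.
x5, x8 are now unconstrained; take x5 = False, x8 = True.

x1=F, x2=T, x3=T, x4=T, x5=F, x6=T, x7=T, x8=T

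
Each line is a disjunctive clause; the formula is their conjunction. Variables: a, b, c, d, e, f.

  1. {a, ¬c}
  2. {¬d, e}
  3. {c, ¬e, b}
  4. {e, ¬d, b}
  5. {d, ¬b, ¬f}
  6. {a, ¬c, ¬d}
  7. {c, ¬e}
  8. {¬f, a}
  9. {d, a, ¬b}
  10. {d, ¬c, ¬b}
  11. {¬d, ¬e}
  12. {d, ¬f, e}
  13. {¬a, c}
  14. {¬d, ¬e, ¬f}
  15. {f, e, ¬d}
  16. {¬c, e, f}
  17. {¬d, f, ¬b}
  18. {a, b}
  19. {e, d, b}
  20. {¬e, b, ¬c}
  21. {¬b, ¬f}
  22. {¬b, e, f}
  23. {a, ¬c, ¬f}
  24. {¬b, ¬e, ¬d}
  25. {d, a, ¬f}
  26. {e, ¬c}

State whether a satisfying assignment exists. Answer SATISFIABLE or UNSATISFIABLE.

UNSATISFIABLE

d = True:
  propagation gives e=True; an empty clause results — contradiction.
d = False:
  b = True:
    propagation gives f=False, a=True, c=False; an empty clause results — contradiction.
  b = False:
    propagation gives a=True, c=True, e=True; an empty clause results — contradiction.
Every branch closes, so no satisfying assignment exists.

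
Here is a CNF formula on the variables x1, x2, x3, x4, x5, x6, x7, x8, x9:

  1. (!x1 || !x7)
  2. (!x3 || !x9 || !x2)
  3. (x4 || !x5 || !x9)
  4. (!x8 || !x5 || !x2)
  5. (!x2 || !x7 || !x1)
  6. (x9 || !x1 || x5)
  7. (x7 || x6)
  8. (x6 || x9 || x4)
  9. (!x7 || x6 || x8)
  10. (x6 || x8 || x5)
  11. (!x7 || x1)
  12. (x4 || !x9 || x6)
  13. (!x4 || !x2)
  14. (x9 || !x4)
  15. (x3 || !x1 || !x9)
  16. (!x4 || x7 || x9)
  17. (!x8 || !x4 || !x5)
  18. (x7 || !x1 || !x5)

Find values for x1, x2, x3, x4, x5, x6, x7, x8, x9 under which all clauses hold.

x1 = False, x2 = False, x3 = False, x4 = True, x5 = True, x6 = True, x7 = False, x8 = False, x9 = True

Pure literal: x2 appears only negated; assign x2 = False.
x6 occurs only positively in the remaining clauses — set x6 = True.
Set x1 = False and propagate.
  then x7 is forced to False.
Try x4 = True.
  then x9 is forced to True.
The remaining clauses are satisfied by x3 = False, x5 = True, x8 = False.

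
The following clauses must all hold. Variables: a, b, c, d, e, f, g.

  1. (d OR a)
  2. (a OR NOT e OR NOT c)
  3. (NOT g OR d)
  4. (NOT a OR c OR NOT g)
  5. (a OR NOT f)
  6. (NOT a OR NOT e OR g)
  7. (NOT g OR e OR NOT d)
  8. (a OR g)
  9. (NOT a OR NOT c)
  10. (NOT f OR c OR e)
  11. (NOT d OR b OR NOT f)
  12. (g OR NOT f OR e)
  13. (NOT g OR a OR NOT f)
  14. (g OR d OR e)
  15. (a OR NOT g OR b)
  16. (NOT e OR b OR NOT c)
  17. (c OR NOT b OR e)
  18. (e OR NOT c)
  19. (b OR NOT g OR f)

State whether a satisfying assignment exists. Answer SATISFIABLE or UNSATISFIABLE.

SATISFIABLE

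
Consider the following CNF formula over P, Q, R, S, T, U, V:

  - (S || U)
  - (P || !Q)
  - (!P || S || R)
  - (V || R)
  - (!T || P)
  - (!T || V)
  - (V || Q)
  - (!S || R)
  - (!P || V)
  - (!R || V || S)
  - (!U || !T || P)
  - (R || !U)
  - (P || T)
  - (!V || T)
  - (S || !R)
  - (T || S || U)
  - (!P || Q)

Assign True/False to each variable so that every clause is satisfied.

P = T, Q = T, R = T, S = T, T = T, U = F, V = T

Check each clause:
  1. (S || U) — S is true.
  2. (P || !Q) — P is true.
  3. (R || S || !P) — R is true.
  4. (R || V) — R is true.
  5. (P || !T) — P is true.
  6. (V || !T) — V is true.
  7. (V || Q) — Q is true.
  8. (R || !S) — R is true.
  9. (!P || V) — V is true.
  10. (!R || S || V) — S is true.
  11. (!T || !U || P) — P is true.
  12. (R || !U) — !U is true.
  13. (P || T) — P is true.
  14. (!V || T) — T is true.
  15. (!R || S) — S is true.
  16. (S || U || T) — S is true.
  17. (Q || !P) — Q is true.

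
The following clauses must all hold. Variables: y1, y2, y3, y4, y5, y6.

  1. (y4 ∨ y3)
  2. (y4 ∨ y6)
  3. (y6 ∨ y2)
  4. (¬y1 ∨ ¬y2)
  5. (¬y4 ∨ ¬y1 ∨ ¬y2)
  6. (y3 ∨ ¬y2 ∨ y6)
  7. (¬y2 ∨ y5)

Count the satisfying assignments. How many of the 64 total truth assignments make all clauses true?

Case analysis on y2 and y4:
  y2=1, y4=1: remaining (y1,y3,y5,y6) ∈ {(0,0,1,1); (0,1,1,0); (0,1,1,1)} — 3.
  y2=1, y4=0: remaining (y1,y3,y5,y6) ∈ {(0,1,1,1)} — 1.
  y2=0, y4=1: forces y6=1; y1, y3, y5 free → 2^3 = 8.
  y2=0, y4=0: remaining (y1,y3,y5,y6) ∈ {(0,1,0,1); (0,1,1,1); (1,1,0,1); (1,1,1,1)} — 4.
Total: 3 + 1 + 8 + 4 = 16.

16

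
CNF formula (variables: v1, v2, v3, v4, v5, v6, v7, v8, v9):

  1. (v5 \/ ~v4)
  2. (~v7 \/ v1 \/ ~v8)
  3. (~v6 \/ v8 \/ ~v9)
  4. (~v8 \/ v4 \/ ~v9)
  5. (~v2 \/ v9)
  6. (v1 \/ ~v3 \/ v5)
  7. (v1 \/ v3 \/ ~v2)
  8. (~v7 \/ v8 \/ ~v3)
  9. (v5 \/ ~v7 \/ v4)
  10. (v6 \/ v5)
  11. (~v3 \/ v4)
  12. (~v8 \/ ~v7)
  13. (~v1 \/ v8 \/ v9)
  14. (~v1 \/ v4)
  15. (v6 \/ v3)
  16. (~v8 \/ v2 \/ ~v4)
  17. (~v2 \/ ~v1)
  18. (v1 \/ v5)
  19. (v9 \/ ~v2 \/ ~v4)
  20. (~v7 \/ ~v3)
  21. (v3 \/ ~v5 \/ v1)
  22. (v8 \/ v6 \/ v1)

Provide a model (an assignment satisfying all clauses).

v1=False  v2=False  v3=True  v4=True  v5=True  v6=True  v7=False  v8=False  v9=False

Check each clause:
  1. (v5 \/ ~v4) — v5 is true.
  2. (v1 \/ ~v8 \/ ~v7) — ~v8 is true.
  3. (~v9 \/ ~v6 \/ v8) — ~v9 is true.
  4. (~v9 \/ ~v8 \/ v4) — ~v8 is true.
  5. (v9 \/ ~v2) — ~v2 is true.
  6. (v5 \/ v1 \/ ~v3) — v5 is true.
  7. (v3 \/ v1 \/ ~v2) — v3 is true.
  8. (~v3 \/ ~v7 \/ v8) — ~v7 is true.
  9. (v5 \/ v4 \/ ~v7) — ~v7 is true.
  10. (v6 \/ v5) — v5 is true.
  11. (v4 \/ ~v3) — v4 is true.
  12. (~v8 \/ ~v7) — ~v8 is true.
  13. (v8 \/ ~v1 \/ v9) — ~v1 is true.
  14. (~v1 \/ v4) — v4 is true.
  15. (v3 \/ v6) — v3 is true.
  16. (v2 \/ ~v8 \/ ~v4) — ~v8 is true.
  17. (~v2 \/ ~v1) — ~v1 is true.
  18. (v5 \/ v1) — v5 is true.
  19. (v9 \/ ~v2 \/ ~v4) — ~v2 is true.
  20. (~v7 \/ ~v3) — ~v7 is true.
  21. (v1 \/ ~v5 \/ v3) — v3 is true.
  22. (v1 \/ v8 \/ v6) — v6 is true.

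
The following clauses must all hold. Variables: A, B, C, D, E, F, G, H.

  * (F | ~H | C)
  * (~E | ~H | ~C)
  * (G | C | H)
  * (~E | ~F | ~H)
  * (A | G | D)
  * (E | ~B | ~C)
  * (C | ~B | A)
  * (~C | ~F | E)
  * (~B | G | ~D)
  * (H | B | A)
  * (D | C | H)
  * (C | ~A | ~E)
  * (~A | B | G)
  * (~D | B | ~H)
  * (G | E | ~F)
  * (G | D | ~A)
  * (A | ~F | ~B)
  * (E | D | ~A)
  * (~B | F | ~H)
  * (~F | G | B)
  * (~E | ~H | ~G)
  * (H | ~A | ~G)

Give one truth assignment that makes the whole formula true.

A = 0, B = 0, C = 1, D = 0, E = 0, F = 0, G = 1, H = 1

Check each clause:
  1. (C | F | ~H) — C is true.
  2. (~H | ~E | ~C) — ~E is true.
  3. (C | G | H) — H is true.
  4. (~E | ~H | ~F) — ~F is true.
  5. (G | D | A) — G is true.
  6. (~B | E | ~C) — ~B is true.
  7. (~B | A | C) — C is true.
  8. (~C | E | ~F) — ~F is true.
  9. (G | ~B | ~D) — ~D is true.
  10. (A | B | H) — H is true.
  11. (C | D | H) — H is true.
  12. (~E | C | ~A) — C is true.
  13. (~A | G | B) — ~A is true.
  14. (~D | ~H | B) — ~D is true.
  15. (G | E | ~F) — ~F is true.
  16. (G | D | ~A) — ~A is true.
  17. (~B | ~F | A) — ~F is true.
  18. (~A | E | D) — ~A is true.
  19. (~B | ~H | F) — ~B is true.
  20. (~F | B | G) — ~F is true.
  21. (~E | ~G | ~H) — ~E is true.
  22. (H | ~G | ~A) — H is true.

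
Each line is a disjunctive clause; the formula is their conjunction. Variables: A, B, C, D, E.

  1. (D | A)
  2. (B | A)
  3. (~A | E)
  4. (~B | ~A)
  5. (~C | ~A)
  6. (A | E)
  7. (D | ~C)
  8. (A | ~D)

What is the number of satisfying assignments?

The models are:
  A=T B=F C=F D=F E=T
  A=T B=F C=F D=T E=T
Count: 2.

2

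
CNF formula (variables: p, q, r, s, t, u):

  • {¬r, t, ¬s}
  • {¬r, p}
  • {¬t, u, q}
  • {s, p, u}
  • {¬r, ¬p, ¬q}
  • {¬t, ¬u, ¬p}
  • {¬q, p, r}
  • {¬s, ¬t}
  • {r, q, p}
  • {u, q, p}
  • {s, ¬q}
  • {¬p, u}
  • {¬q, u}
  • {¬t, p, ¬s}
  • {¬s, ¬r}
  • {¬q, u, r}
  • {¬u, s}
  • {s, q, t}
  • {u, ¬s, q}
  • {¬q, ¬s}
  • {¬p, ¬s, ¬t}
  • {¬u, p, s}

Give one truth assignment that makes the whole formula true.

p=T  q=F  r=F  s=T  t=F  u=T

Check each clause:
  1. {¬r, t, ¬s} — ¬r is true.
  2. {¬r, p} — p is true.
  3. {q, ¬t, u} — ¬t is true.
  4. {s, p, u} — p is true.
  5. {¬q, ¬r, ¬p} — ¬r is true.
  6. {¬t, ¬u, ¬p} — ¬t is true.
  7. {r, ¬q, p} — p is true.
  8. {¬s, ¬t} — ¬t is true.
  9. {q, r, p} — p is true.
  10. {p, u, q} — p is true.
  11. {¬q, s} — s is true.
  12. {¬p, u} — u is true.
  13. {¬q, u} — ¬q is true.
  14. {¬t, p, ¬s} — p is true.
  15. {¬s, ¬r} — ¬r is true.
  16. {¬q, u, r} — u is true.
  17. {s, ¬u} — s is true.
  18. {q, t, s} — s is true.
  19. {q, ¬s, u} — u is true.
  20. {¬s, ¬q} — ¬q is true.
  21. {¬t, ¬s, ¬p} — ¬t is true.
  22. {s, p, ¬u} — p is true.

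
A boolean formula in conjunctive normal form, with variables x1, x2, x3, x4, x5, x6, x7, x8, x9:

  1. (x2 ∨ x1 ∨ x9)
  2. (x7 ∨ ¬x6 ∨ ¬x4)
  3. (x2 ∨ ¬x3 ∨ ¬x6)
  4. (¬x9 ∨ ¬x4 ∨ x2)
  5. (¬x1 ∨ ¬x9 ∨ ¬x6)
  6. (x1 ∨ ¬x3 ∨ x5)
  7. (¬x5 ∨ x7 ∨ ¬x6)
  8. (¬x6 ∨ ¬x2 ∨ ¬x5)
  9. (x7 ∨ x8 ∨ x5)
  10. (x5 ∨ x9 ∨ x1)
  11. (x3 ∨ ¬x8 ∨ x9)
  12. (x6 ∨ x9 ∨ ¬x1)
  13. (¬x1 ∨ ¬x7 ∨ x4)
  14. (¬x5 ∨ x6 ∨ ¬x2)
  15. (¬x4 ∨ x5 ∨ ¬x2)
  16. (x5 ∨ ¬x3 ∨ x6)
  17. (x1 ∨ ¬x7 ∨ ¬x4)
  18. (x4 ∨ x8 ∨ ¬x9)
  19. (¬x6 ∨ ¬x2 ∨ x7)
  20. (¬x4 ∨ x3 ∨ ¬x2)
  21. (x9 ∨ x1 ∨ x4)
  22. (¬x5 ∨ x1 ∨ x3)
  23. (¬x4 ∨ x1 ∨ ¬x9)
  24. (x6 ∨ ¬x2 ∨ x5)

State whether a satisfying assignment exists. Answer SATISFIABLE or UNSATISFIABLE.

SATISFIABLE

Branch on x1: take x1 = False.
For the remaining variables, x2 = False, x3 = False, x4 = False, x5 = False, x6 = True, x7 = False, x8 = True, x9 = True works.
So x1 = False, x2 = False, x3 = False, x4 = False, x5 = False, x6 = True, x7 = False, x8 = True, x9 = True is a satisfying assignment.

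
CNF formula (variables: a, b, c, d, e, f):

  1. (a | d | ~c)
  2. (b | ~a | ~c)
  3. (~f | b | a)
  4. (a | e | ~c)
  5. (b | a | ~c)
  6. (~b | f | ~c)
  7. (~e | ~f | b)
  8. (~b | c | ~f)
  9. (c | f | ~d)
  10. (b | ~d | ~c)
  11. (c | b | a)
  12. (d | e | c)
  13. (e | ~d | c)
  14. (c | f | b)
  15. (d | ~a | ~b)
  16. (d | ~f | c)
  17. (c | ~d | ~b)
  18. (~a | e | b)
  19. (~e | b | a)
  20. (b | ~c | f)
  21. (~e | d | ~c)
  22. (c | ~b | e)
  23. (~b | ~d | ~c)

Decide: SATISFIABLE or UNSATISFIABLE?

Set a = False and propagate.
Try b = True.
The remaining clauses are satisfied by c = False, d = False, e = True, f = False.
So a=False  b=True  c=False  d=False  e=True  f=False is a satisfying assignment.

SATISFIABLE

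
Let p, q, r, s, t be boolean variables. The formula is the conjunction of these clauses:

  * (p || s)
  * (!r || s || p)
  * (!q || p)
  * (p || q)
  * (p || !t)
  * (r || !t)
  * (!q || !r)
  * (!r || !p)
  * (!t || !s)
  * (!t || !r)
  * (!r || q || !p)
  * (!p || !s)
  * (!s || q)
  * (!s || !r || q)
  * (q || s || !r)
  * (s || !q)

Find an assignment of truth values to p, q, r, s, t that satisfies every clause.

p=T, q=F, r=F, s=F, t=F

t occurs only negated in the remaining clauses — set t = False.
Set p = True and propagate.
  then r is forced to False.
  then s is forced to False.
  then q is forced to False.
Every clause has at least one true literal under this assignment.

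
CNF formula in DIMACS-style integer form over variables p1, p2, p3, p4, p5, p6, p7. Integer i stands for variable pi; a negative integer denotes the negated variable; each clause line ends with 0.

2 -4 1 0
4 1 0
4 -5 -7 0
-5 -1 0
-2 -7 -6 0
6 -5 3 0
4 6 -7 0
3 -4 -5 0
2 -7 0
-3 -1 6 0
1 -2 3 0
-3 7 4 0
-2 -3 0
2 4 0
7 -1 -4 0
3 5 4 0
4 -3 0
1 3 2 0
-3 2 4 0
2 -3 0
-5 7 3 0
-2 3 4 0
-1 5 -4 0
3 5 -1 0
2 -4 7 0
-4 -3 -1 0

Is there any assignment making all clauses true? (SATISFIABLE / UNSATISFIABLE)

p3 = True:
  propagation gives p2=False; an empty clause results — contradiction.
p3 = False:
  p4 = True:
    propagation gives p5=False, p1=False, p2=True; an empty clause results — contradiction.
  p4 = False:
    propagation gives p1=True, p5=False; an empty clause results — contradiction.
Every branch closes, so no satisfying assignment exists.

UNSATISFIABLE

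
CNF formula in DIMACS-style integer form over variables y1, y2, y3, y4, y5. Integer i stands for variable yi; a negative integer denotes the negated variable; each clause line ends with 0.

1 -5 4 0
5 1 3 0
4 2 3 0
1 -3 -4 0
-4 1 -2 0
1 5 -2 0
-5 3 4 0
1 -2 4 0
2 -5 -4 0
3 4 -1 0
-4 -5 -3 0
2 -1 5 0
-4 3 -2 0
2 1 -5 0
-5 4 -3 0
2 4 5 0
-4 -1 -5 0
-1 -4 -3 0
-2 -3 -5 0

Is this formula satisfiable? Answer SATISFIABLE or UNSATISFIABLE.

SATISFIABLE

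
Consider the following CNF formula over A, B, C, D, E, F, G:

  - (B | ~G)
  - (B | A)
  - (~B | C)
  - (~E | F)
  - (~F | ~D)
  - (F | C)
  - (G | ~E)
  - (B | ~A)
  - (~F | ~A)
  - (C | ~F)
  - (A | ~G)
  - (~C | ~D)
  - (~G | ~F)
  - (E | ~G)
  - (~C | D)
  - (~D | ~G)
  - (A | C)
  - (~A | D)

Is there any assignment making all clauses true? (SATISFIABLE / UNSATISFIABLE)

A = True:
  propagation gives B=True, C=True, F=False, E=False; an empty clause results — contradiction.
A = False:
  propagation gives B=True, C=True, G=False, E=False; an empty clause results — contradiction.
Every branch closes, so no satisfying assignment exists.

UNSATISFIABLE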